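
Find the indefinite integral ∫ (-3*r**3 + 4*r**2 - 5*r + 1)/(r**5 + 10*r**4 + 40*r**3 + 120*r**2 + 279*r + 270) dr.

Factor the denominator: (r + 2)*(r + 3)*(r + 5)*(r**2 + 9).
Partial-fraction decomposition: -(275*r - 3228)/(3978*(r**2 + 9)) + 167/(68*(r + 5)) - 133/(36*(r + 3)) + 17/(13*(r + 2)).
Integrate each term; A/(r−a) gives A·log|r−a|; the (Br+D)/(r²+p²) term gives a log and an atan.

17*log(r + 2)/13 - 133*log(r + 3)/36 + 167*log(r + 5)/68 - 275*log(r**2 + 9)/7956 + 538*atan(r/3)/1989 + C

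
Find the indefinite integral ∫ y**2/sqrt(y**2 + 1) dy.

Substitute y = tan(θ), so dy = sec(θ)^2 dθ and the radical becomes sqrt(y**2 + 1) = sec(θ) by the Pythagorean identity.
Integrate the resulting trig expression in θ, then back-substitute tan(θ) = y, sec(θ) = sqrt(y**2 + 1) (absorbing any constant into C).

y*sqrt(y**2 + 1)/2 - log(y + sqrt(y**2 + 1))/2 + C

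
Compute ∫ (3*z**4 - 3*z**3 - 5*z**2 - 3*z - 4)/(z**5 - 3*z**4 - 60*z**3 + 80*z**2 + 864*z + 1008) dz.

656*log(z - 7)/117 - 1519*log(z - 6)/384 - 463*log(z + 2)/1152 + 2185*log(z + 6)/1248 - 3/(16*z + 32) + C

Factor the denominator: (z - 7)*(z - 6)*(z + 2)**2*(z + 6).
Partial-fraction decomposition: 2185/(1248*(z + 6)) - 463/(1152*(z + 2)) + 3/(16*(z + 2)**2) - 1519/(384*(z - 6)) + 656/(117*(z - 7)).
Integrate each term; A/(z−a) gives A·log|z−a|; A/(z−a)² gives −A/(z−a).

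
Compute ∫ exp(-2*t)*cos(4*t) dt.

Let I denote the integral. Integrate by parts with u = cos(4*t), dv = exp(-2*t) dt, so v = -exp(-2*t)/2: I = -exp(-2*t)*cos(4*t)/2 − 2·∫ exp(-2*t)*sin(4*t) dt.
Apply parts again with u = sin(4*t), dv = exp(-2*t) dt: ∫ exp(-2*t)*sin(4*t) dt = -exp(-2*t)*sin(4*t)/2 + 2·I. Substituting back brings back I: I = exp(-2*t)*sin(4*t) - exp(-2*t)*cos(4*t)/2 − 4·I.
Solving for I: (1 + 4)·I equals the remaining terms, so I = (1/5)·(exp(-2*t)*sin(4*t) - exp(-2*t)*cos(4*t)/2).

exp(-2*t)*sin(4*t)/5 - exp(-2*t)*cos(4*t)/10 + C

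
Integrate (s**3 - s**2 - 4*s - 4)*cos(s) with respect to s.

Use integration by parts with u = s**3 - s**2 - 4*s - 4, dv = cos(s) ds, so v = sin(s).
Apply parts 3 times (tabular method): alternate signs, differentiate u down to 0, integrate dv up.

s**3*sin(s) - s**2*sin(s) + 3*s**2*cos(s) - 10*s*sin(s) - 2*s*cos(s) - 2*sin(s) - 10*cos(s) + C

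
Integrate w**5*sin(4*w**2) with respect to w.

Let u = w², du = 2w dw; rewrite as (1/2)∫ u^2·sin(4u) du.
Now integrate by parts 2 times.

-w**4*cos(4*w**2)/8 + w**2*sin(4*w**2)/16 + cos(4*w**2)/64 + C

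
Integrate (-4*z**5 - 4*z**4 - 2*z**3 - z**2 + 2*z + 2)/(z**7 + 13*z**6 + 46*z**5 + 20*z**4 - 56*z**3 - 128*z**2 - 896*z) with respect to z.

Factor the denominator: z*(z - 2)*(z + 4)**2*(z + 7)*(z**2 + 4).
Partial-fraction decomposition: -(2497*z - 3858)/(42400*(z**2 + 4)) + 58249/(30051*(z + 7)) - 79379/(43200*(z + 4)) + 1589/(720*(z + 4)**2) - 103/(2592*(z - 2)) - 1/(448*z).
Integrate each term; A/(z−a) gives A·log|z−a|; the (Bz+D)/(z²+p²) term gives a log and an atan.

-log(z)/448 - 103*log(z - 2)/2592 - 79379*log(z + 4)/43200 + 58249*log(z + 7)/30051 - 2497*log(z**2 + 4)/84800 + 1929*atan(z/2)/42400 - 1589/(720*z + 2880) + C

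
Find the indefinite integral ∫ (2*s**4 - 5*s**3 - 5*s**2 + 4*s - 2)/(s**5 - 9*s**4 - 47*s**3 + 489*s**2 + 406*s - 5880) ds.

3955*log(s - 7)/40898 + 259*log(s - 5)/198 - 367*log(s + 4)/1089 + 1733*log(s + 6)/1859 - 1434/(143*s - 1001) + C

Factor the denominator: (s - 7)**2*(s - 5)*(s + 4)*(s + 6).
Partial-fraction decomposition: 1733/(1859*(s + 6)) - 367/(1089*(s + 4)) + 259/(198*(s - 5)) + 3955/(40898*(s - 7)) + 1434/(143*(s - 7)**2).
Integrate each term; A/(s−a) gives A·log|s−a|; A/(s−a)² gives −A/(s−a).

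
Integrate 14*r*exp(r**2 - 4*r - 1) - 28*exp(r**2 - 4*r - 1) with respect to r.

Let u = r**2 - 4*r - 1, so du = (2*r - 4) dr.
Rewriting, the integral becomes 7·∫ e^u du = 7·e^u.
Substituting back, u = r**2 - 4*r - 1.

7*exp(r**2 - 4*r - 1) + C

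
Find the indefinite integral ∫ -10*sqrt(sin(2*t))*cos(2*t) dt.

-10*sin(2*t)**(3/2)/3 + C

Let u = sin(2*t), so du = (2*cos(2*t)) dt.
Rewriting, the integral becomes -5·∫ √u du = -5·(2/3)u^(3/2).
Substituting back, u = sin(2*t).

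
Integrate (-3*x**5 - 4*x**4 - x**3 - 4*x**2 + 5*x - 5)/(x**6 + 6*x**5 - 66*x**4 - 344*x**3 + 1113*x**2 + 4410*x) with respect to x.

-log(x)/882 - 2219*log(x - 6)/702 + 151*log(x - 5)/72 - 47*log(x + 3)/432 - 167525*log(x + 7)/91728 - 787/(84*x + 588) + C

Factor the denominator: x*(x - 6)*(x - 5)*(x + 3)*(x + 7)**2.
Partial-fraction decomposition: -167525/(91728*(x + 7)) + 787/(84*(x + 7)**2) - 47/(432*(x + 3)) + 151/(72*(x - 5)) - 2219/(702*(x - 6)) - 1/(882*x).
Integrate each term; A/(x−a) gives A·log|x−a|; A/(x−a)² gives −A/(x−a).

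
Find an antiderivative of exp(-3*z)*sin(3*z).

Let I denote the integral. Integrate by parts with u = sin(3*z), dv = exp(-3*z) dz, so v = -exp(-3*z)/3: I = -exp(-3*z)*sin(3*z)/3 + ∫ exp(-3*z)*cos(3*z) dz.
Apply parts again with u = cos(3*z), dv = exp(-3*z) dz: ∫ exp(-3*z)*cos(3*z) dz = -exp(-3*z)*cos(3*z)/3 − I. Substituting back brings back I: I = -exp(-3*z)*sin(3*z)/3 - exp(-3*z)*cos(3*z)/3 − I.
Solving for I: (1 + 1)·I equals the remaining terms, so I = (1/2)·(-exp(-3*z)*sin(3*z)/3 - exp(-3*z)*cos(3*z)/3).

-exp(-3*z)*sin(3*z)/6 - exp(-3*z)*cos(3*z)/6 + C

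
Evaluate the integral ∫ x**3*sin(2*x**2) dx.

-x**2*cos(2*x**2)/4 + sin(2*x**2)/8 + C

Let u = x², du = 2x dx; rewrite as (1/2)∫ u^1·sin(2u) du.
Now integrate by parts 1 time.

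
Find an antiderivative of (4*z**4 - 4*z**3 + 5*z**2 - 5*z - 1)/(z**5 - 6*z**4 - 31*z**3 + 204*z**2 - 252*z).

Factor the denominator: z*(z - 7)*(z - 3)*(z - 2)*(z + 6).
Partial-fraction decomposition: 6257/(5616*(z + 6)) + 41/(80*(z - 2)) - 245/(108*(z - 3)) + 8441/(1820*(z - 7)) + 1/(252*z).
Integrate each term: A/(z−a) contributes A·log|z−a|.

log(z)/252 + 8441*log(z - 7)/1820 - 245*log(z - 3)/108 + 41*log(z - 2)/80 + 6257*log(z + 6)/5616 + C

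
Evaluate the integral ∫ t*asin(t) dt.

t**2*asin(t)/2 + t*sqrt(-t**2 + 1)/4 - asin(t)/4 + C

Use integration by parts with u = arcsin(t), dv = t dt.
Then du = 1/sqrt(-t**2 + 1) dt.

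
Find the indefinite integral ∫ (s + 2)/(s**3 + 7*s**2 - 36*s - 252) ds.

2*log(s - 6)/39 + log(s + 6)/3 - 5*log(s + 7)/13 + C

Factor the denominator: (s - 6)*(s + 6)*(s + 7).
Partial-fraction decomposition: -5/(13*(s + 7)) + 1/(3*(s + 6)) + 2/(39*(s - 6)).
Integrate each term: A/(s−a) contributes A·log|s−a|.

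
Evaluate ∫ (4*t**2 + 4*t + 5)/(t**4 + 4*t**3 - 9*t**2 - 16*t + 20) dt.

29*log(t - 2)/28 - 13*log(t - 1)/18 + 13*log(t + 2)/36 - 85*log(t + 5)/126 + C

Factor the denominator: (t - 2)*(t - 1)*(t + 2)*(t + 5).
Partial-fraction decomposition: -85/(126*(t + 5)) + 13/(36*(t + 2)) - 13/(18*(t - 1)) + 29/(28*(t - 2)).
Integrate each term: A/(t−a) contributes A·log|t−a|.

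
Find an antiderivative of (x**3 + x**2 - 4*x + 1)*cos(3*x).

Use integration by parts with u = x**3 + x**2 - 4*x + 1, dv = cos(3*x) dx, so v = sin(3*x)/3.
Apply parts 3 times (tabular method): alternate signs, differentiate u down to 0, integrate dv up.

x**3*sin(3*x)/3 + x**2*sin(3*x)/3 + x**2*cos(3*x)/3 - 14*x*sin(3*x)/9 + 2*x*cos(3*x)/9 + 7*sin(3*x)/27 - 14*cos(3*x)/27 + C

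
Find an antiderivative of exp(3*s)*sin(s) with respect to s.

3*exp(3*s)*sin(s)/10 - exp(3*s)*cos(s)/10 + C

Let I denote the integral. Integrate by parts with u = sin(s), dv = exp(3*s) ds, so v = exp(3*s)/3: I = exp(3*s)*sin(s)/3 − (1/3)·∫ exp(3*s)*cos(s) ds.
Apply parts again with u = cos(s), dv = exp(3*s) ds: ∫ exp(3*s)*cos(s) ds = exp(3*s)*cos(s)/3 + (1/3)·I. Substituting back brings back I: I = exp(3*s)*sin(s)/3 - exp(3*s)*cos(s)/9 − (1/9)·I.
Solving for I: (1 + 1/9)·I equals the remaining terms, so I = (9/10)·(exp(3*s)*sin(s)/3 - exp(3*s)*cos(s)/9).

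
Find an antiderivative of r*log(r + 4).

r**2*log(r + 4)/2 - r**2/4 + 2*r - 8*log(r + 4) + C

Use integration by parts with u = log(r + 4), dv = r dr.
Then du = 1/(r + 4) dr and v = r**2/2.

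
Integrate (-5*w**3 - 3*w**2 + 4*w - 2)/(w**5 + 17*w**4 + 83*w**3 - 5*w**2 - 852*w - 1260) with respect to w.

Factor the denominator: (w - 3)*(w + 2)*(w + 5)*(w + 6)*(w + 7).
Partial-fraction decomposition: 769/(50*(w + 7)) - 473/(18*(w + 6)) + 11/(w + 5) - 3/(50*(w + 2)) - 19/(450*(w - 3)).
Integrate each term: A/(w−a) contributes A·log|w−a|.

-19*log(w - 3)/450 - 3*log(w + 2)/50 + 11*log(w + 5) - 473*log(w + 6)/18 + 769*log(w + 7)/50 + C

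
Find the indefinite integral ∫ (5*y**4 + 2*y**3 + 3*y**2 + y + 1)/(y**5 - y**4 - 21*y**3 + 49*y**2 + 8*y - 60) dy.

245*log(y - 3)/16 - 1786*log(y - 2)/147 - log(y + 1)/24 + 1473*log(y + 5)/784 + 37/(7*y - 14) + C

Factor the denominator: (y - 3)*(y - 2)**2*(y + 1)*(y + 5).
Partial-fraction decomposition: 1473/(784*(y + 5)) - 1/(24*(y + 1)) - 1786/(147*(y - 2)) - 37/(7*(y - 2)**2) + 245/(16*(y - 3)).
Integrate each term; A/(y−a) gives A·log|y−a|; A/(y−a)² gives −A/(y−a).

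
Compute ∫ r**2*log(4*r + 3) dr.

Use integration by parts with u = log(4*r + 3), dv = r**2 dr.
Then du = 4/(4*r + 3) dr and v = r**3/3.

r**3*log(4*r + 3)/3 - r**3/9 + r**2/8 - 3*r/16 + 9*log(4*r + 3)/64 + C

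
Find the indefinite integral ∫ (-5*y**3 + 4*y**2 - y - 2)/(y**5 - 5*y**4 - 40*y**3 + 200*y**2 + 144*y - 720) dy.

Factor the denominator: (y - 6)*(y - 5)*(y - 2)*(y + 2)*(y + 6).
Partial-fraction decomposition: 307/(1056*(y + 6)) - 1/(16*(y + 2)) - 7/(96*(y - 2)) + 76/(33*(y - 5)) - 59/(24*(y - 6)).
Integrate each term: A/(y−a) contributes A·log|y−a|.

-59*log(y - 6)/24 + 76*log(y - 5)/33 - 7*log(y - 2)/96 - log(y + 2)/16 + 307*log(y + 6)/1056 + C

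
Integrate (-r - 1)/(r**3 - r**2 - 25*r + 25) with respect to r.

Factor the denominator: (r - 5)*(r - 1)*(r + 5).
Partial-fraction decomposition: 1/(15*(r + 5)) + 1/(12*(r - 1)) - 3/(20*(r - 5)).
Integrate each term: A/(r−a) contributes A·log|r−a|.

-3*log(r - 5)/20 + log(r - 1)/12 + log(r + 5)/15 + C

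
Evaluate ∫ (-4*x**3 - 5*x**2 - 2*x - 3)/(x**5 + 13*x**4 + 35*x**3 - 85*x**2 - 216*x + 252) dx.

Factor the denominator: (x - 2)*(x - 1)*(x + 3)*(x + 6)*(x + 7).
Partial-fraction decomposition: 569/(144*(x + 7)) - 33/(8*(x + 6)) + 11/(40*(x + 3)) + 1/(16*(x - 1)) - 59/(360*(x - 2)).
Integrate each term: A/(x−a) contributes A·log|x−a|.

-59*log(x - 2)/360 + log(x - 1)/16 + 11*log(x + 3)/40 - 33*log(x + 6)/8 + 569*log(x + 7)/144 + C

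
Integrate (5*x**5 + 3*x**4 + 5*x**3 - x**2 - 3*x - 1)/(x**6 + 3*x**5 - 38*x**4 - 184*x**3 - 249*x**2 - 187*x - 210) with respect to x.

Factor the denominator: (x - 7)*(x + 2)*(x + 3)*(x + 5)*(x**2 + 1).
Partial-fraction decomposition: 3*(18*x + 1)/(3250*(x**2 + 1)) + 7193/(936*(x + 5)) - 277/(50*(x + 3)) + 151/(135*(x + 2)) + 46441/(27000*(x - 7)).
Integrate each term; A/(x−a) gives A·log|x−a|; the (Bx+D)/(x²+p²) term gives a log and an atan.

46441*log(x - 7)/27000 + 151*log(x + 2)/135 - 277*log(x + 3)/50 + 7193*log(x + 5)/936 + 27*log(x**2 + 1)/3250 + 3*atan(x)/3250 + C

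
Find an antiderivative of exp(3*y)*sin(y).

3*exp(3*y)*sin(y)/10 - exp(3*y)*cos(y)/10 + C

Let I denote the integral. Integrate by parts with u = sin(y), dv = exp(3*y) dy, so v = exp(3*y)/3: I = exp(3*y)*sin(y)/3 − (1/3)·∫ exp(3*y)*cos(y) dy.
Apply parts again with u = cos(y), dv = exp(3*y) dy: ∫ exp(3*y)*cos(y) dy = exp(3*y)*cos(y)/3 + (1/3)·I. Substituting back brings back I: I = exp(3*y)*sin(y)/3 - exp(3*y)*cos(y)/9 − (1/9)·I.
Solving for I: (1 + 1/9)·I equals the remaining terms, so I = (9/10)·(exp(3*y)*sin(y)/3 - exp(3*y)*cos(y)/9).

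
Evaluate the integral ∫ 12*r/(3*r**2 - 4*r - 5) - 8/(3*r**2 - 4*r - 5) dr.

2*log(3*r**2 - 4*r - 5) + C

Let u = 3*r**2 - 4*r - 5, so du = (6*r - 4) dr.
Rewriting, the integral becomes 2·∫ 1/u du = 2·log(u).
Substituting back, u = 3*r**2 - 4*r - 5.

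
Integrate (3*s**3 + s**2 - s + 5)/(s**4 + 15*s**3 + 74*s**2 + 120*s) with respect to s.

log(s)/24 + 167*log(s + 4)/8 - 68*log(s + 5) + 601*log(s + 6)/12 + C

Factor the denominator: s*(s + 4)*(s + 5)*(s + 6).
Partial-fraction decomposition: 601/(12*(s + 6)) - 68/(s + 5) + 167/(8*(s + 4)) + 1/(24*s).
Integrate each term: A/(s−a) contributes A·log|s−a|.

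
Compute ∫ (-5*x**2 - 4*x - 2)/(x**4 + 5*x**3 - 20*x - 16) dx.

-5*log(x - 2)/12 + log(x + 1)/3 - 7*log(x + 2)/4 + 11*log(x + 4)/6 + C

Factor the denominator: (x - 2)*(x + 1)*(x + 2)*(x + 4).
Partial-fraction decomposition: 11/(6*(x + 4)) - 7/(4*(x + 2)) + 1/(3*(x + 1)) - 5/(12*(x - 2)).
Integrate each term: A/(x−a) contributes A·log|x−a|.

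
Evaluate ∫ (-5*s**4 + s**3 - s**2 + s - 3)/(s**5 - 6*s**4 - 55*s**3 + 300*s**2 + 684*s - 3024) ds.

Factor the denominator: (s - 7)*(s - 6)*(s - 3)*(s + 4)*(s + 6).
Partial-fraction decomposition: -749/(312*(s + 6)) + 1367/(1540*(s + 4)) - 43/(84*(s - 3)) + 2099/(120*(s - 6)) - 11707/(572*(s - 7)).
Integrate each term: A/(s−a) contributes A·log|s−a|.

-11707*log(s - 7)/572 + 2099*log(s - 6)/120 - 43*log(s - 3)/84 + 1367*log(s + 4)/1540 - 749*log(s + 6)/312 + C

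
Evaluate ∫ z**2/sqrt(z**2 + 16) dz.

z*sqrt(z**2 + 16)/2 - 8*log(z + sqrt(z**2 + 16)) + C

Substitute z = 4·tan(θ), so dz = 4·sec(θ)^2 dθ and the radical becomes sqrt(z**2 + 16) = 4·sec(θ) by the Pythagorean identity.
Integrate the resulting trig expression in θ, then back-substitute tan(θ) = z/4, sec(θ) = sqrt(z**2 + 16)/4 (absorbing any constant into C).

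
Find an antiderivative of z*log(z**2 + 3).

Let u = z**2 + 3, so du = (2*z) dz.
The integral becomes (1/2)·∫ log(u) du; integrate by parts with u′=log(u), dv′=du.

z**2*log(z**2 + 3)/2 - z**2/2 + 3*log(z**2 + 3)/2 + C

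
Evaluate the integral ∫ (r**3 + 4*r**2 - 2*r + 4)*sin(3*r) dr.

Use integration by parts with u = r**3 + 4*r**2 - 2*r + 4, dv = sin(3*r) dr, so v = -cos(3*r)/3.
Apply parts 3 times (tabular method): alternate signs, differentiate u down to 0, integrate dv up.

-r**3*cos(3*r)/3 + r**2*sin(3*r)/3 - 4*r**2*cos(3*r)/3 + 8*r*sin(3*r)/9 + 8*r*cos(3*r)/9 - 8*sin(3*r)/27 - 28*cos(3*r)/27 + C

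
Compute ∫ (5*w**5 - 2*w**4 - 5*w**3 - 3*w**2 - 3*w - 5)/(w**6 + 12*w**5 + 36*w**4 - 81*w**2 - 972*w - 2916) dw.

Factor the denominator: (w - 3)*(w + 3)*(w + 6)**2*(w**2 + 9).
Partial-fraction decomposition: -(4583*w + 14832)/(12150*(w**2 + 9)) + 217361/(54675*(w + 6)) - 40487/(1215*(w + 6)**2) + 1265/(972*(w + 3)) + 877/(8748*(w - 3)).
Integrate each term; A/(w−a) gives A·log|w−a|; the (Bw+D)/(w²+p²) term gives a log and an atan.

877*log(w - 3)/8748 + 1265*log(w + 3)/972 + 217361*log(w + 6)/54675 - 4583*log(w**2 + 9)/24300 - 824*atan(w/3)/2025 + 40487/(1215*w + 7290) + C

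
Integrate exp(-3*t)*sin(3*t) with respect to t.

Let I denote the integral. Integrate by parts with u = sin(3*t), dv = exp(-3*t) dt, so v = -exp(-3*t)/3: I = -exp(-3*t)*sin(3*t)/3 + ∫ exp(-3*t)*cos(3*t) dt.
Apply parts again with u = cos(3*t), dv = exp(-3*t) dt: ∫ exp(-3*t)*cos(3*t) dt = -exp(-3*t)*cos(3*t)/3 − I. Substituting back brings back I: I = -exp(-3*t)*sin(3*t)/3 - exp(-3*t)*cos(3*t)/3 − I.
Solving for I: (1 + 1)·I equals the remaining terms, so I = (1/2)·(-exp(-3*t)*sin(3*t)/3 - exp(-3*t)*cos(3*t)/3).

-exp(-3*t)*sin(3*t)/6 - exp(-3*t)*cos(3*t)/6 + C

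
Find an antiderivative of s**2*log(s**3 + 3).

s**3*log(s**3 + 3)/3 - s**3/3 + log(s**3 + 3) + C

Let u = s**3 + 3, so du = (3*s**2) ds.
The integral becomes (1/3)·∫ log(u) du; integrate by parts with u′=log(u), dv′=du.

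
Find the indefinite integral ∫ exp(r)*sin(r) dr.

exp(r)*sin(r)/2 - exp(r)*cos(r)/2 + C

Let I denote the integral. Integrate by parts with u = sin(r), dv = exp(r) dr, so v = exp(r): I = exp(r)*sin(r) − ∫ exp(r)*cos(r) dr.
Apply parts again with u = cos(r), dv = exp(r) dr: ∫ exp(r)*cos(r) dr = exp(r)*cos(r) + I. Substituting back brings back I: I = exp(r)*sin(r) - exp(r)*cos(r) − I.
Solving for I: (1 + 1)·I equals the remaining terms, so I = (1/2)·(exp(r)*sin(r) - exp(r)*cos(r)).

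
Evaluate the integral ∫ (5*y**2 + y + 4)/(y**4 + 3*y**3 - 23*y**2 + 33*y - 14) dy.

Factor the denominator: (y - 2)*(y - 1)**2*(y + 7).
Partial-fraction decomposition: -121/(288*(y + 7)) - 79/(32*(y - 1)) - 5/(4*(y - 1)**2) + 26/(9*(y - 2)).
Integrate each term; A/(y−a) gives A·log|y−a|; A/(y−a)² gives −A/(y−a).

26*log(y - 2)/9 - 79*log(y - 1)/32 - 121*log(y + 7)/288 + 5/(4*y - 4) + C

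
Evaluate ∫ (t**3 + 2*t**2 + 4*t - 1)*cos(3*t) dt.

t**3*sin(3*t)/3 + 2*t**2*sin(3*t)/3 + t**2*cos(3*t)/3 + 10*t*sin(3*t)/9 + 4*t*cos(3*t)/9 - 13*sin(3*t)/27 + 10*cos(3*t)/27 + C

Use integration by parts with u = t**3 + 2*t**2 + 4*t - 1, dv = cos(3*t) dt, so v = sin(3*t)/3.
Apply parts 3 times (tabular method): alternate signs, differentiate u down to 0, integrate dv up.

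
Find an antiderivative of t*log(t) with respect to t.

t**2*log(t)/2 - t**2/4 + C

Use integration by parts with u = log(t), dv = t dt.
Then du = 1/t dt and v = t**2/2.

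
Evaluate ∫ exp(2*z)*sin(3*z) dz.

2*exp(2*z)*sin(3*z)/13 - 3*exp(2*z)*cos(3*z)/13 + C

Let I denote the integral. Integrate by parts with u = sin(3*z), dv = exp(2*z) dz, so v = exp(2*z)/2: I = exp(2*z)*sin(3*z)/2 − (3/2)·∫ exp(2*z)*cos(3*z) dz.
Apply parts again with u = cos(3*z), dv = exp(2*z) dz: ∫ exp(2*z)*cos(3*z) dz = exp(2*z)*cos(3*z)/2 + (3/2)·I. Substituting back brings back I: I = exp(2*z)*sin(3*z)/2 - 3*exp(2*z)*cos(3*z)/4 − (9/4)·I.
Solving for I: (1 + 9/4)·I equals the remaining terms, so I = (4/13)·(exp(2*z)*sin(3*z)/2 - 3*exp(2*z)*cos(3*z)/4).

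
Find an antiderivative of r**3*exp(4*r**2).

(4*r**2 - 1)*exp(4*r**2)/32 + C

Let u = r², du = 2r dr; rewrite as (1/2)∫ u^1·exp(4u) du.
Now integrate by parts 1 time.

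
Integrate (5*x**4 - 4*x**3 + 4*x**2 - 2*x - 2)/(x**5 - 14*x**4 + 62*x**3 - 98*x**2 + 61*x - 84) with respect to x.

Factor the denominator: (x - 7)*(x - 4)*(x - 3)*(x**2 + 1).
Partial-fraction decomposition: -(8*x - 19)/(850*(x**2 + 1)) + 65/(8*(x - 3)) - 1078/(51*(x - 4)) + 10813/(600*(x - 7)).
Integrate each term; A/(x−a) gives A·log|x−a|; the (Bx+D)/(x²+p²) term gives a log and an atan.

10813*log(x - 7)/600 - 1078*log(x - 4)/51 + 65*log(x - 3)/8 - 2*log(x**2 + 1)/425 + 19*atan(x)/850 + C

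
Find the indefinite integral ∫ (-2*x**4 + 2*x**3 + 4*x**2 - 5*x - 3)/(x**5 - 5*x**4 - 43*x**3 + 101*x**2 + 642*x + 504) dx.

Factor the denominator: (x - 7)*(x - 6)*(x + 1)*(x + 3)*(x + 4).
Partial-fraction decomposition: -559/(330*(x + 4)) + 14/(15*(x + 3)) + 1/(168*(x + 1)) + 683/(210*(x - 6)) - 1979/(440*(x - 7)).
Integrate each term: A/(x−a) contributes A·log|x−a|.

-1979*log(x - 7)/440 + 683*log(x - 6)/210 + log(x + 1)/168 + 14*log(x + 3)/15 - 559*log(x + 4)/330 + C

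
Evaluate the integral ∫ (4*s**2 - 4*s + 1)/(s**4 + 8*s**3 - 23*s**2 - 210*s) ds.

Factor the denominator: s*(s - 5)*(s + 6)*(s + 7).
Partial-fraction decomposition: -75/(28*(s + 7)) + 169/(66*(s + 6)) + 27/(220*(s - 5)) - 1/(210*s).
Integrate each term: A/(s−a) contributes A·log|s−a|.

-log(s)/210 + 27*log(s - 5)/220 + 169*log(s + 6)/66 - 75*log(s + 7)/28 + C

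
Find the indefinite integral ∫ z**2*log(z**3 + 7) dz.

Let u = z**3 + 7, so du = (3*z**2) dz.
The integral becomes (1/3)·∫ log(u) du; integrate by parts with u′=log(u), dv′=du.

z**3*log(z**3 + 7)/3 - z**3/3 + 7*log(z**3 + 7)/3 + C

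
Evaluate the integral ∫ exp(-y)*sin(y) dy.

-exp(-y)*sin(y)/2 - exp(-y)*cos(y)/2 + C

Let I denote the integral. Integrate by parts with u = sin(y), dv = exp(-y) dy, so v = -exp(-y): I = -exp(-y)*sin(y) + ∫ exp(-y)*cos(y) dy.
Apply parts again with u = cos(y), dv = exp(-y) dy: ∫ exp(-y)*cos(y) dy = -exp(-y)*cos(y) − I. Substituting back brings back I: I = -exp(-y)*sin(y) - exp(-y)*cos(y) − I.
Solving for I: (1 + 1)·I equals the remaining terms, so I = (1/2)·(-exp(-y)*sin(y) - exp(-y)*cos(y)).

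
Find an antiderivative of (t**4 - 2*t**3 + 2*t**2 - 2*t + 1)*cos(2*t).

Use integration by parts with u = t**4 - 2*t**3 + 2*t**2 - 2*t + 1, dv = cos(2*t) dt, so v = sin(2*t)/2.
Apply parts 4 times (tabular method): alternate signs, differentiate u down to 0, integrate dv up.

t**4*sin(2*t)/2 - t**3*sin(2*t) + t**3*cos(2*t) - t**2*sin(2*t)/2 - 3*t**2*cos(2*t)/2 + t*sin(2*t)/2 - t*cos(2*t)/2 + 3*sin(2*t)/4 + cos(2*t)/4 + C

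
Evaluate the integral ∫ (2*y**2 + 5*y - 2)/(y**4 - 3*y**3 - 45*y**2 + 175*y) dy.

Factor the denominator: y*(y - 5)**2*(y + 7).
Partial-fraction decomposition: -61/(1008*(y + 7)) + 259/(3600*(y - 5)) + 73/(60*(y - 5)**2) - 2/(175*y).
Integrate each term; A/(y−a) gives A·log|y−a|; A/(y−a)² gives −A/(y−a).

-2*log(y)/175 + 259*log(y - 5)/3600 - 61*log(y + 7)/1008 - 73/(60*y - 300) + C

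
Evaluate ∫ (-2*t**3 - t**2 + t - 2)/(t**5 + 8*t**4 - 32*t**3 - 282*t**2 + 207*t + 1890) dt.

-17*log(t - 5)/132 + 31*log(t - 3)/540 + 5*log(t + 3)/72 - 388*log(t + 6)/297 + 157*log(t + 7)/120 + C

Factor the denominator: (t - 5)*(t - 3)*(t + 3)*(t + 6)*(t + 7).
Partial-fraction decomposition: 157/(120*(t + 7)) - 388/(297*(t + 6)) + 5/(72*(t + 3)) + 31/(540*(t - 3)) - 17/(132*(t - 5)).
Integrate each term: A/(t−a) contributes A·log|t−a|.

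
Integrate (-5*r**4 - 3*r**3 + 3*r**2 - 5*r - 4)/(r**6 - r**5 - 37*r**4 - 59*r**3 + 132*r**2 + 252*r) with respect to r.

-log(r)/63 - 6463*log(r - 7)/15750 + 53*log(r - 2)/500 + 19*log(r + 2)/36 - 467*log(r + 3)/2250 + 143/(75*r + 225) + C

Factor the denominator: r*(r - 7)*(r - 2)*(r + 2)*(r + 3)**2.
Partial-fraction decomposition: -467/(2250*(r + 3)) - 143/(75*(r + 3)**2) + 19/(36*(r + 2)) + 53/(500*(r - 2)) - 6463/(15750*(r - 7)) - 1/(63*r).
Integrate each term; A/(r−a) gives A·log|r−a|; A/(r−a)² gives −A/(r−a).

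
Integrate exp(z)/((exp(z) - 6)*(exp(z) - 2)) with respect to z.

Let u = e^z, du = e^z dz.
The integral becomes ∫ du/((u-6)(u-2)); decompose into partial fractions.

log(exp(z) - 6)/4 - log(exp(z) - 2)/4 + C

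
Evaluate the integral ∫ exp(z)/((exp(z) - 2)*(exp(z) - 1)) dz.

Let u = e^z, du = e^z dz.
The integral becomes ∫ du/((u-1)(u-2)); decompose into partial fractions.

log(exp(z) - 2) - log(exp(z) - 1) + C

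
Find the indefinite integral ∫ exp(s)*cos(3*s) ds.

Let I denote the integral. Integrate by parts with u = cos(3*s), dv = exp(s) ds, so v = exp(s): I = exp(s)*cos(3*s) + 3·∫ exp(s)*sin(3*s) ds.
Apply parts again with u = sin(3*s), dv = exp(s) ds: ∫ exp(s)*sin(3*s) ds = exp(s)*sin(3*s) − 3·I. Substituting back brings back I: I = 3*exp(s)*sin(3*s) + exp(s)*cos(3*s) − 9·I.
Solving for I: (1 + 9)·I equals the remaining terms, so I = (1/10)·(3*exp(s)*sin(3*s) + exp(s)*cos(3*s)).

3*exp(s)*sin(3*s)/10 + exp(s)*cos(3*s)/10 + C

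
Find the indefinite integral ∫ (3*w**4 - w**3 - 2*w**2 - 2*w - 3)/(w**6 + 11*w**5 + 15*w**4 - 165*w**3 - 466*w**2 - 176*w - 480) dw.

661*log(w - 4)/12240 - 805*log(w + 4)/272 + 1957*log(w + 5)/234 - 4041*log(w + 6)/740 + 3*log(w**2 + 1)/1924 - 47*atan(w)/16354 + C

Factor the denominator: (w - 4)*(w + 4)*(w + 5)*(w + 6)*(w**2 + 1).
Partial-fraction decomposition: (51*w - 47)/(16354*(w**2 + 1)) - 4041/(740*(w + 6)) + 1957/(234*(w + 5)) - 805/(272*(w + 4)) + 661/(12240*(w - 4)).
Integrate each term; A/(w−a) gives A·log|w−a|; the (Bw+D)/(w²+p²) term gives a log and an atan.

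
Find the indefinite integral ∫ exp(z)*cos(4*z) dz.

Let I denote the integral. Integrate by parts with u = cos(4*z), dv = exp(z) dz, so v = exp(z): I = exp(z)*cos(4*z) + 4·∫ exp(z)*sin(4*z) dz.
Apply parts again with u = sin(4*z), dv = exp(z) dz: ∫ exp(z)*sin(4*z) dz = exp(z)*sin(4*z) − 4·I. Substituting back brings back I: I = 4*exp(z)*sin(4*z) + exp(z)*cos(4*z) − 16·I.
Solving for I: (1 + 16)·I equals the remaining terms, so I = (1/17)·(4*exp(z)*sin(4*z) + exp(z)*cos(4*z)).

4*exp(z)*sin(4*z)/17 + exp(z)*cos(4*z)/17 + C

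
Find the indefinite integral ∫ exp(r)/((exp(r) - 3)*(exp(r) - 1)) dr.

log(exp(r) - 3)/2 - log(exp(r) - 1)/2 + C

Let u = e^r, du = e^r dr.
The integral becomes ∫ du/((u-3)(u-1)); decompose into partial fractions.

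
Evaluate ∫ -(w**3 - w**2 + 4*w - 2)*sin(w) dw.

w**3*cos(w) - 3*w**2*sin(w) - w**2*cos(w) + 2*w*sin(w) - 2*w*cos(w) + 2*sin(w) + C

Use integration by parts with u = w**3 - w**2 + 4*w - 2, dv = -sin(w) dw, so v = cos(w).
Apply parts 3 times (tabular method): alternate signs, differentiate u down to 0, integrate dv up.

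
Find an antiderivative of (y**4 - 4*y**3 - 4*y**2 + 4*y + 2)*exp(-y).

(-y**4 + 4*y**2 + 4*y + 2)*exp(-y) + C

Use integration by parts with u = y**4 - 4*y**3 - 4*y**2 + 4*y + 2, dv = exp(-y) dy, so v = -exp(-y).
Apply parts 4 times (tabular method): alternate signs, differentiate u down to 0, integrate dv up.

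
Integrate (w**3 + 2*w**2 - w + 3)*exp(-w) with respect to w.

Use integration by parts with u = w**3 + 2*w**2 - w + 3, dv = exp(-w) dw, so v = -exp(-w).
Apply parts 3 times (tabular method): alternate signs, differentiate u down to 0, integrate dv up.

(-w**3 - 5*w**2 - 9*w - 12)*exp(-w) + C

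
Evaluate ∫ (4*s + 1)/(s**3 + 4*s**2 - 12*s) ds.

-log(s)/12 + 9*log(s - 2)/16 - 23*log(s + 6)/48 + C

Factor the denominator: s*(s - 2)*(s + 6).
Partial-fraction decomposition: -23/(48*(s + 6)) + 9/(16*(s - 2)) - 1/(12*s).
Integrate each term: A/(s−a) contributes A·log|s−a|.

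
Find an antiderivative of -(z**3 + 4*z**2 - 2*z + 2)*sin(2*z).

z**3*cos(2*z)/2 - 3*z**2*sin(2*z)/4 + 2*z**2*cos(2*z) - 2*z*sin(2*z) - 7*z*cos(2*z)/4 + 7*sin(2*z)/8 + C

Use integration by parts with u = z**3 + 4*z**2 - 2*z + 2, dv = -sin(2*z) dz, so v = cos(2*z)/2.
Apply parts 3 times (tabular method): alternate signs, differentiate u down to 0, integrate dv up.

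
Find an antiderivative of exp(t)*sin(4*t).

Let I denote the integral. Integrate by parts with u = sin(4*t), dv = exp(t) dt, so v = exp(t): I = exp(t)*sin(4*t) − 4·∫ exp(t)*cos(4*t) dt.
Apply parts again with u = cos(4*t), dv = exp(t) dt: ∫ exp(t)*cos(4*t) dt = exp(t)*cos(4*t) + 4·I. Substituting back brings back I: I = exp(t)*sin(4*t) - 4*exp(t)*cos(4*t) − 16·I.
Solving for I: (1 + 16)·I equals the remaining terms, so I = (1/17)·(exp(t)*sin(4*t) - 4*exp(t)*cos(4*t)).

exp(t)*sin(4*t)/17 - 4*exp(t)*cos(4*t)/17 + C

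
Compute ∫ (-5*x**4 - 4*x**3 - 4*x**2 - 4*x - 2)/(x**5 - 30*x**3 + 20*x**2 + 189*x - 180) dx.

Factor the denominator: (x - 4)*(x - 3)*(x - 1)*(x + 3)*(x + 5).
Partial-fraction decomposition: -2707/(864*(x + 5)) + 323/(336*(x + 3)) - 19/(144*(x - 1)) + 563/(96*(x - 3)) - 1618/(189*(x - 4)).
Integrate each term: A/(x−a) contributes A·log|x−a|.

-1618*log(x - 4)/189 + 563*log(x - 3)/96 - 19*log(x - 1)/144 + 323*log(x + 3)/336 - 2707*log(x + 5)/864 + C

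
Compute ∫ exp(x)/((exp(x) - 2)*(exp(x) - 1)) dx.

Let u = e^x, du = e^x dx.
The integral becomes ∫ du/((u-1)(u-2)); decompose into partial fractions.

log(exp(x) - 2) - log(exp(x) - 1) + C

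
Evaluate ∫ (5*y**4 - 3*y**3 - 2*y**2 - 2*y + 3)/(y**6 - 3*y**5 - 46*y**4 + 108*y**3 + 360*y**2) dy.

-29*log(y)/3600 + 213*log(y - 6)/128 - 2693*log(y - 5)/1925 + 103*log(y + 2)/896 - 2357*log(y + 6)/6336 - 1/(120*y) + C

Factor the denominator: y**2*(y - 6)*(y - 5)*(y + 2)*(y + 6).
Partial-fraction decomposition: -2357/(6336*(y + 6)) + 103/(896*(y + 2)) - 2693/(1925*(y - 5)) + 213/(128*(y - 6)) - 29/(3600*y) + 1/(120*y**2).
Integrate each term; A/(y−a) gives A·log|y−a|; A/(y−a)² gives −A/(y−a).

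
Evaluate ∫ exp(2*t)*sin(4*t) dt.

Let I denote the integral. Integrate by parts with u = sin(4*t), dv = exp(2*t) dt, so v = exp(2*t)/2: I = exp(2*t)*sin(4*t)/2 − 2·∫ exp(2*t)*cos(4*t) dt.
Apply parts again with u = cos(4*t), dv = exp(2*t) dt: ∫ exp(2*t)*cos(4*t) dt = exp(2*t)*cos(4*t)/2 + 2·I. Substituting back brings back I: I = exp(2*t)*sin(4*t)/2 - exp(2*t)*cos(4*t) − 4·I.
Solving for I: (1 + 4)·I equals the remaining terms, so I = (1/5)·(exp(2*t)*sin(4*t)/2 - exp(2*t)*cos(4*t)).

exp(2*t)*sin(4*t)/10 - exp(2*t)*cos(4*t)/5 + C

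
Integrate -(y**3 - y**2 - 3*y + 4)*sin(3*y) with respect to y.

y**3*cos(3*y)/3 - y**2*sin(3*y)/3 - y**2*cos(3*y)/3 + 2*y*sin(3*y)/9 - 11*y*cos(3*y)/9 + 11*sin(3*y)/27 + 38*cos(3*y)/27 + C

Use integration by parts with u = y**3 - y**2 - 3*y + 4, dv = -sin(3*y) dy, so v = cos(3*y)/3.
Apply parts 3 times (tabular method): alternate signs, differentiate u down to 0, integrate dv up.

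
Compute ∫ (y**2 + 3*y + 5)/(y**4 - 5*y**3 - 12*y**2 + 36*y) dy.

Factor the denominator: y*(y - 6)*(y - 2)*(y + 3).
Partial-fraction decomposition: -1/(27*(y + 3)) - 3/(8*(y - 2)) + 59/(216*(y - 6)) + 5/(36*y).
Integrate each term: A/(y−a) contributes A·log|y−a|.

5*log(y)/36 + 59*log(y - 6)/216 - 3*log(y - 2)/8 - log(y + 3)/27 + C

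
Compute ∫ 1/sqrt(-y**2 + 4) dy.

Substitute y = 2·sin(θ), so dy = 2·cos(θ) dθ and the radical becomes sqrt(-y**2 + 4) = 2·cos(θ) by the Pythagorean identity.
Integrate the resulting trig expression in θ, then back-substitute θ = asin(y/2), sin(θ) = y/2, cos(θ) = sqrt(-y**2 + 4)/2 (absorbing any constant into C).

asin(y/2) + C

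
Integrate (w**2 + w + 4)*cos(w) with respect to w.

w**2*sin(w) + w*sin(w) + 2*w*cos(w) + 2*sin(w) + cos(w) + C

Use integration by parts with u = w**2 + w + 4, dv = cos(w) dw, so v = sin(w).
Apply parts 2 times (tabular method): alternate signs, differentiate u down to 0, integrate dv up.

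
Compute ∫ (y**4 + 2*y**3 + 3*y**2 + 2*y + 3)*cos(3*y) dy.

y**4*sin(3*y)/3 + 2*y**3*sin(3*y)/3 + 4*y**3*cos(3*y)/9 + 5*y**2*sin(3*y)/9 + 2*y**2*cos(3*y)/3 + 2*y*sin(3*y)/9 + 10*y*cos(3*y)/27 + 71*sin(3*y)/81 + 2*cos(3*y)/27 + C

Use integration by parts with u = y**4 + 2*y**3 + 3*y**2 + 2*y + 3, dv = cos(3*y) dy, so v = sin(3*y)/3.
Apply parts 4 times (tabular method): alternate signs, differentiate u down to 0, integrate dv up.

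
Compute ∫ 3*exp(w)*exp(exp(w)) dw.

3*exp(exp(w)) + C

Let u = exp(w), so du = (exp(w)) dw.
Rewriting, the integral becomes 3·∫ e^u du = 3·e^u.
Substituting back, u = exp(w).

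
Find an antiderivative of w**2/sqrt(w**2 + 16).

Substitute w = 4·tan(θ), so dw = 4·sec(θ)^2 dθ and the radical becomes sqrt(w**2 + 16) = 4·sec(θ) by the Pythagorean identity.
Integrate the resulting trig expression in θ, then back-substitute tan(θ) = w/4, sec(θ) = sqrt(w**2 + 16)/4 (absorbing any constant into C).

w*sqrt(w**2 + 16)/2 - 8*log(w + sqrt(w**2 + 16)) + C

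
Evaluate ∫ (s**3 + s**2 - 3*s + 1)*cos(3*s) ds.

s**3*sin(3*s)/3 + s**2*sin(3*s)/3 + s**2*cos(3*s)/3 - 11*s*sin(3*s)/9 + 2*s*cos(3*s)/9 + 7*sin(3*s)/27 - 11*cos(3*s)/27 + C

Use integration by parts with u = s**3 + s**2 - 3*s + 1, dv = cos(3*s) ds, so v = sin(3*s)/3.
Apply parts 3 times (tabular method): alternate signs, differentiate u down to 0, integrate dv up.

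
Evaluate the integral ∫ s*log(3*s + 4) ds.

Use integration by parts with u = log(3*s + 4), dv = s ds.
Then du = 3/(3*s + 4) ds and v = s**2/2.

s**2*log(3*s + 4)/2 - s**2/4 + 2*s/3 - 8*log(3*s + 4)/9 + C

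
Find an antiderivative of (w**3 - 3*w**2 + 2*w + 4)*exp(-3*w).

(-9*w**3 + 18*w**2 - 6*w - 38)*exp(-3*w)/27 + C

Use integration by parts with u = w**3 - 3*w**2 + 2*w + 4, dv = exp(-3*w) dw, so v = -exp(-3*w)/3.
Apply parts 3 times (tabular method): alternate signs, differentiate u down to 0, integrate dv up.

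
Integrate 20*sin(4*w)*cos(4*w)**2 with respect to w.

-5*cos(4*w)**3/3 + C

Let u = cos(4*w), so du = (-4*sin(4*w)) dw.
Rewriting, the integral becomes -5·∫ u^2 du = -5·u^3/3.
Substituting back, u = cos(4*w).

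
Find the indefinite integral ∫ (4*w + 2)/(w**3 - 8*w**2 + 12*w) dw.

Factor the denominator: w*(w - 6)*(w - 2).
Partial-fraction decomposition: -5/(4*(w - 2)) + 13/(12*(w - 6)) + 1/(6*w).
Integrate each term: A/(w−a) contributes A·log|w−a|.

log(w)/6 + 13*log(w - 6)/12 - 5*log(w - 2)/4 + C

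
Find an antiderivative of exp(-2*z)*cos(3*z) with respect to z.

Let I denote the integral. Integrate by parts with u = cos(3*z), dv = exp(-2*z) dz, so v = -exp(-2*z)/2: I = -exp(-2*z)*cos(3*z)/2 − (3/2)·∫ exp(-2*z)*sin(3*z) dz.
Apply parts again with u = sin(3*z), dv = exp(-2*z) dz: ∫ exp(-2*z)*sin(3*z) dz = -exp(-2*z)*sin(3*z)/2 + (3/2)·I. Substituting back brings back I: I = 3*exp(-2*z)*sin(3*z)/4 - exp(-2*z)*cos(3*z)/2 − (9/4)·I.
Solving for I: (1 + 9/4)·I equals the remaining terms, so I = (4/13)·(3*exp(-2*z)*sin(3*z)/4 - exp(-2*z)*cos(3*z)/2).

3*exp(-2*z)*sin(3*z)/13 - 2*exp(-2*z)*cos(3*z)/13 + C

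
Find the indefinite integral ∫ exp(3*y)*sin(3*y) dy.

exp(3*y)*sin(3*y)/6 - exp(3*y)*cos(3*y)/6 + C

Let I denote the integral. Integrate by parts with u = sin(3*y), dv = exp(3*y) dy, so v = exp(3*y)/3: I = exp(3*y)*sin(3*y)/3 − ∫ exp(3*y)*cos(3*y) dy.
Apply parts again with u = cos(3*y), dv = exp(3*y) dy: ∫ exp(3*y)*cos(3*y) dy = exp(3*y)*cos(3*y)/3 + I. Substituting back brings back I: I = exp(3*y)*sin(3*y)/3 - exp(3*y)*cos(3*y)/3 − I.
Solving for I: (1 + 1)·I equals the remaining terms, so I = (1/2)·(exp(3*y)*sin(3*y)/3 - exp(3*y)*cos(3*y)/3).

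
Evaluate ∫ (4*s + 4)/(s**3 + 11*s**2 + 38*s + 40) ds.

-2*log(s + 2)/3 + 6*log(s + 4) - 16*log(s + 5)/3 + C

Factor the denominator: (s + 2)*(s + 4)*(s + 5).
Partial-fraction decomposition: -16/(3*(s + 5)) + 6/(s + 4) - 2/(3*(s + 2)).
Integrate each term: A/(s−a) contributes A·log|s−a|.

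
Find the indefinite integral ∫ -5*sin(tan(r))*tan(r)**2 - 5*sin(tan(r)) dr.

Let u = tan(r), so du = (tan(r)**2 + 1) dr.
Rewriting, the integral becomes -5·∫ sin(u) du = -5·-cos(u).
Substituting back, u = tan(r).

5*cos(tan(r)) + C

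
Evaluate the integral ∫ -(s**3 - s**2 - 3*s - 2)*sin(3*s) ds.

Use integration by parts with u = s**3 - s**2 - 3*s - 2, dv = -sin(3*s) ds, so v = cos(3*s)/3.
Apply parts 3 times (tabular method): alternate signs, differentiate u down to 0, integrate dv up.

s**3*cos(3*s)/3 - s**2*sin(3*s)/3 - s**2*cos(3*s)/3 + 2*s*sin(3*s)/9 - 11*s*cos(3*s)/9 + 11*sin(3*s)/27 - 16*cos(3*s)/27 + C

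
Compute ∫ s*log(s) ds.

s**2*log(s)/2 - s**2/4 + C

Use integration by parts with u = log(s), dv = s ds.
Then du = 1/s ds and v = s**2/2.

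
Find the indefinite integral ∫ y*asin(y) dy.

y**2*asin(y)/2 + y*sqrt(-y**2 + 1)/4 - asin(y)/4 + C

Use integration by parts with u = arcsin(y), dv = y dy.
Then du = 1/sqrt(-y**2 + 1) dy.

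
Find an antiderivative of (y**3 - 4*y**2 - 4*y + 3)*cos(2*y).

Use integration by parts with u = y**3 - 4*y**2 - 4*y + 3, dv = cos(2*y) dy, so v = sin(2*y)/2.
Apply parts 3 times (tabular method): alternate signs, differentiate u down to 0, integrate dv up.

y**3*sin(2*y)/2 - 2*y**2*sin(2*y) + 3*y**2*cos(2*y)/4 - 11*y*sin(2*y)/4 - 2*y*cos(2*y) + 5*sin(2*y)/2 - 11*cos(2*y)/8 + C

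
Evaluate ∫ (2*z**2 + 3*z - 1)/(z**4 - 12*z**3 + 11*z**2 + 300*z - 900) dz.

Factor the denominator: (z - 6)**2*(z - 5)*(z + 5).
Partial-fraction decomposition: -17/(605*(z + 5)) + 32/(5*(z - 5)) - 771/(121*(z - 6)) + 89/(11*(z - 6)**2).
Integrate each term; A/(z−a) gives A·log|z−a|; A/(z−a)² gives −A/(z−a).

-771*log(z - 6)/121 + 32*log(z - 5)/5 - 17*log(z + 5)/605 - 89/(11*z - 66) + C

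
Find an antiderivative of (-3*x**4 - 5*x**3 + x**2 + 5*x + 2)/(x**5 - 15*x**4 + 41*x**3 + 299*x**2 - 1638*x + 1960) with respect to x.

256*log(x - 7)/75 - 175*log(x - 4)/27 + 36*log(x - 2)/175 - 26*log(x + 5)/189 + 736/(15*x - 105) + C

Factor the denominator: (x - 7)**2*(x - 4)*(x - 2)*(x + 5).
Partial-fraction decomposition: -26/(189*(x + 5)) + 36/(175*(x - 2)) - 175/(27*(x - 4)) + 256/(75*(x - 7)) - 736/(15*(x - 7)**2).
Integrate each term; A/(x−a) gives A·log|x−a|; A/(x−a)² gives −A/(x−a).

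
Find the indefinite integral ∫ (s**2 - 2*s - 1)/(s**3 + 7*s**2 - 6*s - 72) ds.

Factor the denominator: (s - 3)*(s + 4)*(s + 6).
Partial-fraction decomposition: 47/(18*(s + 6)) - 23/(14*(s + 4)) + 2/(63*(s - 3)).
Integrate each term: A/(s−a) contributes A·log|s−a|.

2*log(s - 3)/63 - 23*log(s + 4)/14 + 47*log(s + 6)/18 + C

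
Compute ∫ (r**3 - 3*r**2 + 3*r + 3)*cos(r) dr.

r**3*sin(r) - 3*r**2*sin(r) + 3*r**2*cos(r) - 3*r*sin(r) - 6*r*cos(r) + 9*sin(r) - 3*cos(r) + C

Use integration by parts with u = r**3 - 3*r**2 + 3*r + 3, dv = cos(r) dr, so v = sin(r).
Apply parts 3 times (tabular method): alternate signs, differentiate u down to 0, integrate dv up.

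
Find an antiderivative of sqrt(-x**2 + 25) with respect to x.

x*sqrt(-x**2 + 25)/2 + 25*asin(x/5)/2 + C

Substitute x = 5·sin(θ), so dx = 5·cos(θ) dθ and the radical becomes sqrt(-x**2 + 25) = 5·cos(θ) by the Pythagorean identity.
Integrate the resulting trig expression in θ, then back-substitute θ = asin(x/5), sin(θ) = x/5, cos(θ) = sqrt(-x**2 + 25)/5 (absorbing any constant into C).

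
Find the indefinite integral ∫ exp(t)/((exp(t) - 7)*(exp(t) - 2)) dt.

log(exp(t) - 7)/5 - log(exp(t) - 2)/5 + C

Let u = e^t, du = e^t dt.
The integral becomes ∫ du/((u-7)(u-2)); decompose into partial fractions.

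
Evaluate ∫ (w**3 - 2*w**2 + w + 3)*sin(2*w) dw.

-w**3*cos(2*w)/2 + 3*w**2*sin(2*w)/4 + w**2*cos(2*w) - w*sin(2*w) + w*cos(2*w)/4 - sin(2*w)/8 - 2*cos(2*w) + C

Use integration by parts with u = w**3 - 2*w**2 + w + 3, dv = sin(2*w) dw, so v = -cos(2*w)/2.
Apply parts 3 times (tabular method): alternate signs, differentiate u down to 0, integrate dv up.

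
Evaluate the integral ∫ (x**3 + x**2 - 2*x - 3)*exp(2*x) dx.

(4*x**3 - 2*x**2 - 6*x - 9)*exp(2*x)/8 + C

Use integration by parts with u = x**3 + x**2 - 2*x - 3, dv = exp(2*x) dx, so v = exp(2*x)/2.
Apply parts 3 times (tabular method): alternate signs, differentiate u down to 0, integrate dv up.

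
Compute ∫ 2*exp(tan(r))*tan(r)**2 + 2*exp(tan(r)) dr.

2*exp(tan(r)) + C

Let u = tan(r), so du = (tan(r)**2 + 1) dr.
Rewriting, the integral becomes 2·∫ e^u du = 2·e^u.
Substituting back, u = tan(r).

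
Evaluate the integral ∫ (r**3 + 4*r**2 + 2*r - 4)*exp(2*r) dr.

(4*r**3 + 10*r**2 - 2*r - 15)*exp(2*r)/8 + C

Use integration by parts with u = r**3 + 4*r**2 + 2*r - 4, dv = exp(2*r) dr, so v = exp(2*r)/2.
Apply parts 3 times (tabular method): alternate signs, differentiate u down to 0, integrate dv up.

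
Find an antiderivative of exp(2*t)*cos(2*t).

Let I denote the integral. Integrate by parts with u = cos(2*t), dv = exp(2*t) dt, so v = exp(2*t)/2: I = exp(2*t)*cos(2*t)/2 + ∫ exp(2*t)*sin(2*t) dt.
Apply parts again with u = sin(2*t), dv = exp(2*t) dt: ∫ exp(2*t)*sin(2*t) dt = exp(2*t)*sin(2*t)/2 − I. Substituting back brings back I: I = exp(2*t)*sin(2*t)/2 + exp(2*t)*cos(2*t)/2 − I.
Solving for I: (1 + 1)·I equals the remaining terms, so I = (1/2)·(exp(2*t)*sin(2*t)/2 + exp(2*t)*cos(2*t)/2).

exp(2*t)*sin(2*t)/4 + exp(2*t)*cos(2*t)/4 + C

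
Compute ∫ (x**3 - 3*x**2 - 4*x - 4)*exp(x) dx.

Use integration by parts with u = x**3 - 3*x**2 - 4*x - 4, dv = exp(x) dx, so v = exp(x).
Apply parts 3 times (tabular method): alternate signs, differentiate u down to 0, integrate dv up.

(x**3 - 6*x**2 + 8*x - 12)*exp(x) + C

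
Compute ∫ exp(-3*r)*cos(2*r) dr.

Let I denote the integral. Integrate by parts with u = cos(2*r), dv = exp(-3*r) dr, so v = -exp(-3*r)/3: I = -exp(-3*r)*cos(2*r)/3 − (2/3)·∫ exp(-3*r)*sin(2*r) dr.
Apply parts again with u = sin(2*r), dv = exp(-3*r) dr: ∫ exp(-3*r)*sin(2*r) dr = -exp(-3*r)*sin(2*r)/3 + (2/3)·I. Substituting back brings back I: I = 2*exp(-3*r)*sin(2*r)/9 - exp(-3*r)*cos(2*r)/3 − (4/9)·I.
Solving for I: (1 + 4/9)·I equals the remaining terms, so I = (9/13)·(2*exp(-3*r)*sin(2*r)/9 - exp(-3*r)*cos(2*r)/3).

2*exp(-3*r)*sin(2*r)/13 - 3*exp(-3*r)*cos(2*r)/13 + C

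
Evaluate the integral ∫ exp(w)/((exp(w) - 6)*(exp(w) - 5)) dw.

log(exp(w) - 6) - log(exp(w) - 5) + C

Let u = e^w, du = e^w dw.
The integral becomes ∫ du/((u-5)(u-6)); decompose into partial fractions.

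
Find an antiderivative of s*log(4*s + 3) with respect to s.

s**2*log(4*s + 3)/2 - s**2/4 + 3*s/8 - 9*log(4*s + 3)/32 + C

Use integration by parts with u = log(4*s + 3), dv = s ds.
Then du = 4/(4*s + 3) ds and v = s**2/2.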